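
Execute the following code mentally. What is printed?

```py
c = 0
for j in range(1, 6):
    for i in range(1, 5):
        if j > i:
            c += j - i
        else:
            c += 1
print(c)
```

30

j=1,i=1: not 1>1, c = 0+1 = 1
j=1,i=2: not 1>2, c = 1+1 = 2
j=1,i=3: not 1>3, c = 2+1 = 3
j=1,i=4: not 1>4, c = 3+1 = 4
j=2,i=1: 2>1, c = 4+1 = 5
j=2,i=2: not 2>2, c = 5+1 = 6
j=2,i=3: not 2>3, c = 6+1 = 7
j=2,i=4: not 2>4, c = 7+1 = 8
j=3,i=1: 3>1, c = 8+2 = 10
j=3,i=2: 3>2, c = 10+1 = 11
j=3,i=3: not 3>3, c = 11+1 = 12
j=3,i=4: not 3>4, c = 12+1 = 13
j=4,i=1: 4>1, c = 13+3 = 16
j=4,i=2: 4>2, c = 16+2 = 18
j=4,i=3: 4>3, c = 18+1 = 19
j=4,i=4: not 4>4, c = 19+1 = 20
j=5,i=1: 5>1, c = 20+4 = 24
j=5,i=2: 5>2, c = 24+3 = 27
j=5,i=3: 5>3, c = 27+2 = 29
j=5,i=4: 5>4, c = 29+1 = 30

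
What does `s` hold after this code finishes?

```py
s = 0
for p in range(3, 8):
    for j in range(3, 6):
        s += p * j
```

p=3,j=3: s = 0+9 = 9
p=3,j=4: s = 9+12 = 21
p=3,j=5: s = 21+15 = 36
p=4,j=3: s = 36+12 = 48
p=4,j=4: s = 48+16 = 64
p=4,j=5: s = 64+20 = 84
p=5,j=3: s = 84+15 = 99
p=5,j=4: s = 99+20 = 119
p=5,j=5: s = 119+25 = 144
p=6,j=3: s = 144+18 = 162
p=6,j=4: s = 162+24 = 186
p=6,j=5: s = 186+30 = 216
p=7,j=3: s = 216+21 = 237
p=7,j=4: s = 237+28 = 265
p=7,j=5: s = 265+35 = 300

300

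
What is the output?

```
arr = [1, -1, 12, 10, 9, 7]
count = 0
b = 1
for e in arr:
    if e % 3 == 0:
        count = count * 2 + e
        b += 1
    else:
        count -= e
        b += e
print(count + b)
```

26

e=1: not %3==0, count = 0-1 = -1; b=2
e=-1: not %3==0, count = (-1)-(-1) = 0; b=1
e=12: %3==0, count = 0*2+12 = 12; b=2
e=10: not %3==0, count = 12-10 = 2; b=12
e=9: %3==0, count = 2*2+9 = 13; b=13
e=7: not %3==0, count = 13-7 = 6; b=20
count+b = 6+20 = 26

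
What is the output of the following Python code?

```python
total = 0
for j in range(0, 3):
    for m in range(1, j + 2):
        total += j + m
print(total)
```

j=0,m=1: total = 0+1 = 1
j=1,m=1: total = 1+2 = 3
j=1,m=2: total = 3+3 = 6
j=2,m=1: total = 6+3 = 9
j=2,m=2: total = 9+4 = 13
j=2,m=3: total = 13+5 = 18

18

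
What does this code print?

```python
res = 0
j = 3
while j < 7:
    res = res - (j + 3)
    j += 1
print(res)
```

-30

j=3: res = 0-6 = -6
j=4: res = (-6)-7 = -13
j=5: res = (-13)-8 = -21
j=6: res = (-21)-9 = -30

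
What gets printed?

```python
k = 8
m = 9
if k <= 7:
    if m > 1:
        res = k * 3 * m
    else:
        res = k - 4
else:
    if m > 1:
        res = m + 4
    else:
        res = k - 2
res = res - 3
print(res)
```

k=8, m=9
k <= 7 is False; m > 1 is True
→ res = m + 4 = 13
res = 13-3 = 10

10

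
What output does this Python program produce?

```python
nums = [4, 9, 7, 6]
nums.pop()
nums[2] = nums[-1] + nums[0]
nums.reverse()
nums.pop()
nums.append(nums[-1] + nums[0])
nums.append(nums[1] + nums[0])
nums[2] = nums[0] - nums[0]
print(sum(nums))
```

pop() removes 6 → [4, 9, 7]
nums[2] = nums[-1]+nums[0] = 7+4 = 11 → [4, 9, 11]
reverse → [11, 9, 4]
pop() removes 4 → [11, 9]
append nums[-1]+nums[0] = 9+11 = 20 → [11, 9, 20]
append nums[1]+nums[0] = 9+11 = 20 → [11, 9, 20, 20]
nums[2] = nums[0]-nums[0] = 11-11 = 0 → [11, 9, 0, 20]
sum = 40

40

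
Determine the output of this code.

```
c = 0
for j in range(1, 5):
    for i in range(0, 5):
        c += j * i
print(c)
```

j=1,i=0: c = 0+0 = 0
j=1,i=1: c = 0+1 = 1
j=1,i=2: c = 1+2 = 3
j=1,i=3: c = 3+3 = 6
j=1,i=4: c = 6+4 = 10
j=2,i=0: c = 10+0 = 10
j=2,i=1: c = 10+2 = 12
j=2,i=2: c = 12+4 = 16
j=2,i=3: c = 16+6 = 22
j=2,i=4: c = 22+8 = 30
j=3,i=0: c = 30+0 = 30
j=3,i=1: c = 30+3 = 33
j=3,i=2: c = 33+6 = 39
j=3,i=3: c = 39+9 = 48
j=3,i=4: c = 48+12 = 60
j=4,i=0: c = 60+0 = 60
j=4,i=1: c = 60+4 = 64
j=4,i=2: c = 64+8 = 72
j=4,i=3: c = 72+12 = 84
j=4,i=4: c = 84+16 = 100

100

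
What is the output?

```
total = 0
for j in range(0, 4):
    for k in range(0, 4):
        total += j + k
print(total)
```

j=0,k=0: total = 0+0 = 0
j=0,k=1: total = 0+1 = 1
j=0,k=2: total = 1+2 = 3
j=0,k=3: total = 3+3 = 6
j=1,k=0: total = 6+1 = 7
j=1,k=1: total = 7+2 = 9
j=1,k=2: total = 9+3 = 12
j=1,k=3: total = 12+4 = 16
j=2,k=0: total = 16+2 = 18
j=2,k=1: total = 18+3 = 21
j=2,k=2: total = 21+4 = 25
j=2,k=3: total = 25+5 = 30
j=3,k=0: total = 30+3 = 33
j=3,k=1: total = 33+4 = 37
j=3,k=2: total = 37+5 = 42
j=3,k=3: total = 42+6 = 48

48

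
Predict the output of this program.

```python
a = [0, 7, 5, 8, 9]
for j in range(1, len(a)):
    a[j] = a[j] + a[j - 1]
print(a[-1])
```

29

j=1: a[1] = 7+0 = 7 → [0, 7, 5, 8, 9]
j=2: a[2] = 5+7 = 12 → [0, 7, 12, 8, 9]
j=3: a[3] = 8+12 = 20 → [0, 7, 12, 20, 9]
j=4: a[4] = 9+20 = 29 → [0, 7, 12, 20, 29]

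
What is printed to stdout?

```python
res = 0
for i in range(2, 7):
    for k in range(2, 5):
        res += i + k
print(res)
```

i=2,k=2: res = 0+4 = 4
i=2,k=3: res = 4+5 = 9
i=2,k=4: res = 9+6 = 15
i=3,k=2: res = 15+5 = 20
i=3,k=3: res = 20+6 = 26
i=3,k=4: res = 26+7 = 33
i=4,k=2: res = 33+6 = 39
i=4,k=3: res = 39+7 = 46
i=4,k=4: res = 46+8 = 54
i=5,k=2: res = 54+7 = 61
i=5,k=3: res = 61+8 = 69
i=5,k=4: res = 69+9 = 78
i=6,k=2: res = 78+8 = 86
i=6,k=3: res = 86+9 = 95
i=6,k=4: res = 95+10 = 105

105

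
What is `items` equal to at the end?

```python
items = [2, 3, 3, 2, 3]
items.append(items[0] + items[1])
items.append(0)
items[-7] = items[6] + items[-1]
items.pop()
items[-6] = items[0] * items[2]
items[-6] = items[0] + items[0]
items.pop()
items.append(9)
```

append items[0]+items[1] = 2+3 = 5 → [2, 3, 3, 2, 3, 5]
append 0 → [2, 3, 3, 2, 3, 5, 0]
items[-7] = items[6]+items[-1] = 0+0 = 0 → [0, 3, 3, 2, 3, 5, 0]
pop() removes 0 → [0, 3, 3, 2, 3, 5]
items[-6] = items[0]*items[2] = 0*3 = 0 → [0, 3, 3, 2, 3, 5]
items[-6] = items[0]+items[0] = 0+0 = 0 → [0, 3, 3, 2, 3, 5]
pop() removes 5 → [0, 3, 3, 2, 3]
append 9 → [0, 3, 3, 2, 3, 9]

[0, 3, 3, 2, 3, 9]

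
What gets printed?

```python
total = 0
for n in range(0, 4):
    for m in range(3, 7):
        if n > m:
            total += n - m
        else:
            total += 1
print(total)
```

16

n=0,m=3: not 0>3, total = 0+1 = 1
n=0,m=4: not 0>4, total = 1+1 = 2
n=0,m=5: not 0>5, total = 2+1 = 3
n=0,m=6: not 0>6, total = 3+1 = 4
n=1,m=3: not 1>3, total = 4+1 = 5
n=1,m=4: not 1>4, total = 5+1 = 6
n=1,m=5: not 1>5, total = 6+1 = 7
n=1,m=6: not 1>6, total = 7+1 = 8
n=2,m=3: not 2>3, total = 8+1 = 9
n=2,m=4: not 2>4, total = 9+1 = 10
n=2,m=5: not 2>5, total = 10+1 = 11
n=2,m=6: not 2>6, total = 11+1 = 12
n=3,m=3: not 3>3, total = 12+1 = 13
n=3,m=4: not 3>4, total = 13+1 = 14
n=3,m=5: not 3>5, total = 14+1 = 15
n=3,m=6: not 3>6, total = 15+1 = 16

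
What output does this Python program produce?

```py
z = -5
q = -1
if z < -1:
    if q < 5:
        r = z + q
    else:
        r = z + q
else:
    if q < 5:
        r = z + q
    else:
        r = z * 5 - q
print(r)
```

-6

z=-5, q=-1
z < -1 is True; q < 5 is True
→ r = z + q = -6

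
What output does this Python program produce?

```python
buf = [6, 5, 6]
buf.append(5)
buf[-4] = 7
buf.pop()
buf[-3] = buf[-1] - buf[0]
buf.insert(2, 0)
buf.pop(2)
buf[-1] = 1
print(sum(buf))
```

5

append 5 → [6, 5, 6, 5]
buf[-4] = 7 → [7, 5, 6, 5]
pop() removes 5 → [7, 5, 6]
buf[-3] = buf[-1]-buf[0] = 6-7 = -1 → [-1, 5, 6]
insert 0 at 2 → [-1, 5, 0, 6]
pop(2) removes 0 → [-1, 5, 6]
buf[-1] = 1 → [-1, 5, 1]
sum = 5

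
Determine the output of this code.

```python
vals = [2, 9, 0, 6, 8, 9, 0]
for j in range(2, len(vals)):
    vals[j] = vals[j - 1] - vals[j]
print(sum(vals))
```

j=2: vals[2] = 9-0 = 9 → [2, 9, 9, 6, 8, 9, 0]
j=3: vals[3] = 9-6 = 3 → [2, 9, 9, 3, 8, 9, 0]
j=4: vals[4] = 3-8 = -5 → [2, 9, 9, 3, -5, 9, 0]
j=5: vals[5] = (-5)-9 = -14 → [2, 9, 9, 3, -5, -14, 0]
j=6: vals[6] = (-14)-0 = -14 → [2, 9, 9, 3, -5, -14, -14]
sum = -10

-10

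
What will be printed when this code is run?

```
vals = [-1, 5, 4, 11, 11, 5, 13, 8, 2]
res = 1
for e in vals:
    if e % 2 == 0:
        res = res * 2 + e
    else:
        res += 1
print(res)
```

e=-1: not even, res = 1+1 = 2
e=5: not even, res = 2+1 = 3
e=4: even, res = 3*2+4 = 10
e=11: not even, res = 10+1 = 11
e=11: not even, res = 11+1 = 12
e=5: not even, res = 12+1 = 13
e=13: not even, res = 13+1 = 14
e=8: even, res = 14*2+8 = 36
e=2: even, res = 36*2+2 = 74

74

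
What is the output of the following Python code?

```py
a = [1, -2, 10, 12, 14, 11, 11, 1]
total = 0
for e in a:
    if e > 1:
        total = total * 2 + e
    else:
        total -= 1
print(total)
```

e=1: not >1, total = 0-1 = -1
e=-2: not >1, total = (-1)-1 = -2
e=10: >1, total = (-2)*2+10 = 6
e=12: >1, total = 6*2+12 = 24
e=14: >1, total = 24*2+14 = 62
e=11: >1, total = 62*2+11 = 135
e=11: >1, total = 135*2+11 = 281
e=1: not >1, total = 281-1 = 280

280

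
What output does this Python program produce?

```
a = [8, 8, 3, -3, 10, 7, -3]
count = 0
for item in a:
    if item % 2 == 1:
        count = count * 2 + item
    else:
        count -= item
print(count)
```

item=8: not odd, count = 0-8 = -8
item=8: not odd, count = (-8)-8 = -16
item=3: odd, count = (-16)*2+3 = -29
item=-3: odd, count = (-29)*2+(-3) = -61
item=10: not odd, count = (-61)-10 = -71
item=7: odd, count = (-71)*2+7 = -135
item=-3: odd, count = (-135)*2+(-3) = -273

-273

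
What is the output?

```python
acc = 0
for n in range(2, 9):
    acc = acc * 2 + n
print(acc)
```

n=2: acc = 0*2+2 = 2
n=3: acc = 2*2+3 = 7
n=4: acc = 7*2+4 = 18
n=5: acc = 18*2+5 = 41
n=6: acc = 41*2+6 = 88
n=7: acc = 88*2+7 = 183
n=8: acc = 183*2+8 = 374

374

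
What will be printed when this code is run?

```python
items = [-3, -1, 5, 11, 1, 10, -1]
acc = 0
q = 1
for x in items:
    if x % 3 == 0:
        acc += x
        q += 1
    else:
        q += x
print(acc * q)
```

x=-3: %3==0, acc = 0+(-3) = -3; q=2
x=-1: not %3==0; q=1
x=5: not %3==0; q=6
x=11: not %3==0; q=17
x=1: not %3==0; q=18
x=10: not %3==0; q=28
x=-1: not %3==0; q=27
acc*q = (-3)*27 = -81

-81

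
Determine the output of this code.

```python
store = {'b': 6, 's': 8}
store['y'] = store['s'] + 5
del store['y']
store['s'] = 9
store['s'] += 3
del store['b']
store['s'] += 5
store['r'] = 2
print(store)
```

store['y'] = store['s']+5 = 13 → {'b': 6, 's': 8, 'y': 13}
del 'y' → {'b': 6, 's': 8}
store['s'] = 9 → {'b': 6, 's': 9}
store['s'] = 9+3 = 12 → {'b': 6, 's': 12}
del 'b' → {'s': 12}
store['s'] = 12+5 = 17 → {'s': 17}
store['r'] = 2 → {'s': 17, 'r': 2}

{'s': 17, 'r': 2}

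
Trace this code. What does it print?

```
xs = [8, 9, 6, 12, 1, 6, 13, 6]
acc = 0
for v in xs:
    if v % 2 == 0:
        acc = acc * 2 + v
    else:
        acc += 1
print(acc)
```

v=8: even, acc = 0*2+8 = 8
v=9: not even, acc = 8+1 = 9
v=6: even, acc = 9*2+6 = 24
v=12: even, acc = 24*2+12 = 60
v=1: not even, acc = 60+1 = 61
v=6: even, acc = 61*2+6 = 128
v=13: not even, acc = 128+1 = 129
v=6: even, acc = 129*2+6 = 264

264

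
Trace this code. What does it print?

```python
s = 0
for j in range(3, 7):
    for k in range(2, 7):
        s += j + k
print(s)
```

170

j=3,k=2: s = 0+5 = 5
j=3,k=3: s = 5+6 = 11
j=3,k=4: s = 11+7 = 18
j=3,k=5: s = 18+8 = 26
j=3,k=6: s = 26+9 = 35
j=4,k=2: s = 35+6 = 41
j=4,k=3: s = 41+7 = 48
j=4,k=4: s = 48+8 = 56
j=4,k=5: s = 56+9 = 65
j=4,k=6: s = 65+10 = 75
j=5,k=2: s = 75+7 = 82
j=5,k=3: s = 82+8 = 90
j=5,k=4: s = 90+9 = 99
j=5,k=5: s = 99+10 = 109
j=5,k=6: s = 109+11 = 120
j=6,k=2: s = 120+8 = 128
j=6,k=3: s = 128+9 = 137
j=6,k=4: s = 137+10 = 147
j=6,k=5: s = 147+11 = 158
j=6,k=6: s = 158+12 = 170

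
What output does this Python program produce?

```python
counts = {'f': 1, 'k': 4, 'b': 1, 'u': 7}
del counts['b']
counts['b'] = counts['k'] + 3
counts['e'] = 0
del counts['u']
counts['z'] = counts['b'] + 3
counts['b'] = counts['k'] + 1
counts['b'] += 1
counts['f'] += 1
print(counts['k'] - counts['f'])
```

2

del 'b' → {'f': 1, 'k': 4, 'u': 7}
counts['b'] = counts['k']+3 = 7 → {'f': 1, 'k': 4, 'u': 7, 'b': 7}
counts['e'] = 0 → {'f': 1, 'k': 4, 'u': 7, 'b': 7, 'e': 0}
del 'u' → {'f': 1, 'k': 4, 'b': 7, 'e': 0}
counts['z'] = counts['b']+3 = 10 → {'f': 1, 'k': 4, 'b': 7, 'e': 0, 'z': 10}
counts['b'] = counts['k']+1 = 5 → {'f': 1, 'k': 4, 'b': 5, 'e': 0, 'z': 10}
counts['b'] = 5+1 = 6 → {'f': 1, 'k': 4, 'b': 6, 'e': 0, 'z': 10}
counts['f'] = 1+1 = 2 → {'f': 2, 'k': 4, 'b': 6, 'e': 0, 'z': 10}
counts['k']-counts['f'] = 4-2 = 2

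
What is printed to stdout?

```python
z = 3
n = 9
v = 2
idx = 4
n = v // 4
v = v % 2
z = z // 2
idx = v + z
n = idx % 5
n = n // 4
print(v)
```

n = 2//4 = 0
v = 2%2 = 0
z = 3//2 = 1
idx = 0+1 = 1
n = 1%5 = 1
n = 1//4 = 0

0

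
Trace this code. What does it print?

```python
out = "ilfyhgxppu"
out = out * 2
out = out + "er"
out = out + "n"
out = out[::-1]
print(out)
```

nreuppxghyfliuppxghyfli

repeat ×2 → 'ilfyhgxppuilfyhgxppu'
+ 'er' → 'ilfyhgxppuilfyhgxppuer'
+ 'n' → 'ilfyhgxppuilfyhgxppuern'
reverse → 'nreuppxghyfliuppxghyfli'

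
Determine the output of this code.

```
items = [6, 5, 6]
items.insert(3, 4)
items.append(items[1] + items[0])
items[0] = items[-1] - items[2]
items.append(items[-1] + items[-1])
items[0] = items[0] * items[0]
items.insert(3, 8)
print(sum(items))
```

81

insert 4 at 3 → [6, 5, 6, 4]
append items[1]+items[0] = 5+6 = 11 → [6, 5, 6, 4, 11]
items[0] = items[-1]-items[2] = 11-6 = 5 → [5, 5, 6, 4, 11]
append items[-1]+items[-1] = 11+11 = 22 → [5, 5, 6, 4, 11, 22]
items[0] = items[0]*items[0] = 5*5 = 25 → [25, 5, 6, 4, 11, 22]
insert 8 at 3 → [25, 5, 6, 8, 4, 11, 22]
sum = 81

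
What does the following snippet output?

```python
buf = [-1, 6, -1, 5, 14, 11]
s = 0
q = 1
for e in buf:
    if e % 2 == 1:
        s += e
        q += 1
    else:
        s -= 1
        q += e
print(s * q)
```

300

e=-1: odd, s = 0+(-1) = -1; q=2
e=6: not odd, s = (-1)-1 = -2; q=8
e=-1: odd, s = (-2)+(-1) = -3; q=9
e=5: odd, s = (-3)+5 = 2; q=10
e=14: not odd, s = 2-1 = 1; q=24
e=11: odd, s = 1+11 = 12; q=25
s*q = 12*25 = 300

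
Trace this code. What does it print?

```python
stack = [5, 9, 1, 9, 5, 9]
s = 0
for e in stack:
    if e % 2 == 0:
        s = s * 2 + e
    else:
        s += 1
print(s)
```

e=5: not even, s = 0+1 = 1
e=9: not even, s = 1+1 = 2
e=1: not even, s = 2+1 = 3
e=9: not even, s = 3+1 = 4
e=5: not even, s = 4+1 = 5
e=9: not even, s = 5+1 = 6

6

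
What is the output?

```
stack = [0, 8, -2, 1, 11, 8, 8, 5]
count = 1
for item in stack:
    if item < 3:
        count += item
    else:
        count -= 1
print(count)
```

item=0: <3, count = 1+0 = 1
item=8: not <3, count = 1-1 = 0
item=-2: <3, count = 0+(-2) = -2
item=1: <3, count = (-2)+1 = -1
item=11: not <3, count = (-1)-1 = -2
item=8: not <3, count = (-2)-1 = -3
item=8: not <3, count = (-3)-1 = -4
item=5: not <3, count = (-4)-1 = -5

-5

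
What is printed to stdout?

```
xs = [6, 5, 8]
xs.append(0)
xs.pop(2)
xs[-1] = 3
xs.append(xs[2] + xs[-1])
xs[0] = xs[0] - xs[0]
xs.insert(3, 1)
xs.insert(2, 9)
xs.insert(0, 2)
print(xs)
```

append 0 → [6, 5, 8, 0]
pop(2) removes 8 → [6, 5, 0]
xs[-1] = 3 → [6, 5, 3]
append xs[2]+xs[-1] = 3+3 = 6 → [6, 5, 3, 6]
xs[0] = xs[0]-xs[0] = 6-6 = 0 → [0, 5, 3, 6]
insert 1 at 3 → [0, 5, 3, 1, 6]
insert 9 at 2 → [0, 5, 9, 3, 1, 6]
insert 2 at 0 → [2, 0, 5, 9, 3, 1, 6]

[2, 0, 5, 9, 3, 1, 6]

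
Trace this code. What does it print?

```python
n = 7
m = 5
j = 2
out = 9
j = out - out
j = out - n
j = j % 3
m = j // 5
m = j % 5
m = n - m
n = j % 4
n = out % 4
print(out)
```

9

j = 9-9 = 0
j = 9-7 = 2
j = 2%3 = 2
m = 2//5 = 0
m = 2%5 = 2
m = 7-2 = 5
n = 2%4 = 2
n = 9%4 = 1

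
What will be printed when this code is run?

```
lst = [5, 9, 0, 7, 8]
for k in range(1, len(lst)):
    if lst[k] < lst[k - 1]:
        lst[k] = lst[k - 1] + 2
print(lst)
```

[5, 9, 11, 13, 15]

k=1: 9>=5, unchanged → [5, 9, 0, 7, 8]
k=2: 0<9, lst[2] = 9+2 = 11 → [5, 9, 11, 7, 8]
k=3: 7<11, lst[3] = 11+2 = 13 → [5, 9, 11, 13, 8]
k=4: 8<13, lst[4] = 13+2 = 15 → [5, 9, 11, 13, 15]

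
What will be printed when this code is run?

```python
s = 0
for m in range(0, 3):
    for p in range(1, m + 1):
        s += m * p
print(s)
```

7

m=1,p=1: s = 0+1 = 1
m=2,p=1: s = 1+2 = 3
m=2,p=2: s = 3+4 = 7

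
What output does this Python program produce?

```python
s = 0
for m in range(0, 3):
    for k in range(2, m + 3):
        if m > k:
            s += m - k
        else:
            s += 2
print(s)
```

12

m=0,k=2: not 0>2, s = 0+2 = 2
m=1,k=2: not 1>2, s = 2+2 = 4
m=1,k=3: not 1>3, s = 4+2 = 6
m=2,k=2: not 2>2, s = 6+2 = 8
m=2,k=3: not 2>3, s = 8+2 = 10
m=2,k=4: not 2>4, s = 10+2 = 12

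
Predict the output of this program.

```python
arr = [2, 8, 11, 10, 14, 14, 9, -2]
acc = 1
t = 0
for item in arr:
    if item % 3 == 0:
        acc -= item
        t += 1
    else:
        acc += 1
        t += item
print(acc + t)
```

57

item=2: not %3==0, acc = 1+1 = 2; t=2
item=8: not %3==0, acc = 2+1 = 3; t=10
item=11: not %3==0, acc = 3+1 = 4; t=21
item=10: not %3==0, acc = 4+1 = 5; t=31
item=14: not %3==0, acc = 5+1 = 6; t=45
item=14: not %3==0, acc = 6+1 = 7; t=59
item=9: %3==0, acc = 7-9 = -2; t=60
item=-2: not %3==0, acc = (-2)+1 = -1; t=58
acc+t = (-1)+58 = 57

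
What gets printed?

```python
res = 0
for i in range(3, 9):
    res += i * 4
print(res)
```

i=3: res = 0+3*4 = 12
i=4: res = 12+4*4 = 28
i=5: res = 28+5*4 = 48
i=6: res = 48+6*4 = 72
i=7: res = 72+7*4 = 100
i=8: res = 100+8*4 = 132

132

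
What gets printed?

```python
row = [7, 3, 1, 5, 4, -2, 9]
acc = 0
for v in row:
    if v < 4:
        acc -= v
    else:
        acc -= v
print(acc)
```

-27

v=7: not <4, acc = 0-7 = -7
v=3: <4, acc = (-7)-3 = -10
v=1: <4, acc = (-10)-1 = -11
v=5: not <4, acc = (-11)-5 = -16
v=4: not <4, acc = (-16)-4 = -20
v=-2: <4, acc = (-20)-(-2) = -18
v=9: not <4, acc = (-18)-9 = -27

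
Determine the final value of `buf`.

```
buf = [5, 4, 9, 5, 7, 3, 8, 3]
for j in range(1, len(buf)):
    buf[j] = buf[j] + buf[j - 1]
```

[5, 9, 18, 23, 30, 33, 41, 44]

j=1: buf[1] = 4+5 = 9 → [5, 9, 9, 5, 7, 3, 8, 3]
j=2: buf[2] = 9+9 = 18 → [5, 9, 18, 5, 7, 3, 8, 3]
j=3: buf[3] = 5+18 = 23 → [5, 9, 18, 23, 7, 3, 8, 3]
j=4: buf[4] = 7+23 = 30 → [5, 9, 18, 23, 30, 3, 8, 3]
j=5: buf[5] = 3+30 = 33 → [5, 9, 18, 23, 30, 33, 8, 3]
j=6: buf[6] = 8+33 = 41 → [5, 9, 18, 23, 30, 33, 41, 3]
j=7: buf[7] = 3+41 = 44 → [5, 9, 18, 23, 30, 33, 41, 44]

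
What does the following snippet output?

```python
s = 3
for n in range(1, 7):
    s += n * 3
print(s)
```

n=1: s = 3+1*3 = 6
n=2: s = 6+2*3 = 12
n=3: s = 12+3*3 = 21
n=4: s = 21+4*3 = 33
n=5: s = 33+5*3 = 48
n=6: s = 48+6*3 = 66

66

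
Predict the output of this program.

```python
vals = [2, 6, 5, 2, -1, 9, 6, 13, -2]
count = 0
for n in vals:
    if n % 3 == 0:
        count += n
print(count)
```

21

n=2: not %3==0
n=6: %3==0, count = 0+6 = 6
n=5: not %3==0
n=2: not %3==0
n=-1: not %3==0
n=9: %3==0, count = 6+9 = 15
n=6: %3==0, count = 15+6 = 21
n=13: not %3==0
n=-2: not %3==0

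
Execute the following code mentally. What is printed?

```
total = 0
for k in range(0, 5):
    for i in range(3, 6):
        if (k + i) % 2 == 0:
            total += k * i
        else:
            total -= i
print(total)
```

24

k=0,i=3: odd sum, total = 0-3 = -3
k=0,i=4: even sum, total = (-3)+0 = -3
k=0,i=5: odd sum, total = (-3)-5 = -8
k=1,i=3: even sum, total = (-8)+3 = -5
k=1,i=4: odd sum, total = (-5)-4 = -9
k=1,i=5: even sum, total = (-9)+5 = -4
k=2,i=3: odd sum, total = (-4)-3 = -7
k=2,i=4: even sum, total = (-7)+8 = 1
k=2,i=5: odd sum, total = 1-5 = -4
k=3,i=3: even sum, total = (-4)+9 = 5
k=3,i=4: odd sum, total = 5-4 = 1
k=3,i=5: even sum, total = 1+15 = 16
k=4,i=3: odd sum, total = 16-3 = 13
k=4,i=4: even sum, total = 13+16 = 29
k=4,i=5: odd sum, total = 29-5 = 24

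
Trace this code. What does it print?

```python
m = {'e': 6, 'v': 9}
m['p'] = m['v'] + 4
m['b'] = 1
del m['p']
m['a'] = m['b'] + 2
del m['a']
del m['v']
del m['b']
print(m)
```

m['p'] = m['v']+4 = 13 → {'e': 6, 'v': 9, 'p': 13}
m['b'] = 1 → {'e': 6, 'v': 9, 'p': 13, 'b': 1}
del 'p' → {'e': 6, 'v': 9, 'b': 1}
m['a'] = m['b']+2 = 3 → {'e': 6, 'v': 9, 'b': 1, 'a': 3}
del 'a' → {'e': 6, 'v': 9, 'b': 1}
del 'v' → {'e': 6, 'b': 1}
del 'b' → {'e': 6}

{'e': 6}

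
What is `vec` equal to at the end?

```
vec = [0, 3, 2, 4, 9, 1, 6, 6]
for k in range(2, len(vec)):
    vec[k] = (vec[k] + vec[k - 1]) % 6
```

[0, 3, 5, 3, 0, 1, 1, 1]

k=2: vec[2] = (2+3)%6 = 5 → [0, 3, 5, 4, 9, 1, 6, 6]
k=3: vec[3] = (4+5)%6 = 3 → [0, 3, 5, 3, 9, 1, 6, 6]
k=4: vec[4] = (9+3)%6 = 0 → [0, 3, 5, 3, 0, 1, 6, 6]
k=5: vec[5] = (1+0)%6 = 1 → [0, 3, 5, 3, 0, 1, 6, 6]
k=6: vec[6] = (6+1)%6 = 1 → [0, 3, 5, 3, 0, 1, 1, 6]
k=7: vec[7] = (6+1)%6 = 1 → [0, 3, 5, 3, 0, 1, 1, 1]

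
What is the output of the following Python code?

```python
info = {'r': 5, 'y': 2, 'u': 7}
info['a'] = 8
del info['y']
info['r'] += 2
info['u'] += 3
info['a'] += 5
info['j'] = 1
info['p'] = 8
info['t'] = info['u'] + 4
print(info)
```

{'r': 7, 'u': 10, 'a': 13, 'j': 1, 'p': 8, 't': 14}

info['a'] = 8 → {'r': 5, 'y': 2, 'u': 7, 'a': 8}
del 'y' → {'r': 5, 'u': 7, 'a': 8}
info['r'] = 5+2 = 7 → {'r': 7, 'u': 7, 'a': 8}
info['u'] = 7+3 = 10 → {'r': 7, 'u': 10, 'a': 8}
info['a'] = 8+5 = 13 → {'r': 7, 'u': 10, 'a': 13}
info['j'] = 1 → {'r': 7, 'u': 10, 'a': 13, 'j': 1}
info['p'] = 8 → {'r': 7, 'u': 10, 'a': 13, 'j': 1, 'p': 8}
info['t'] = info['u']+4 = 14 → {'r': 7, 'u': 10, 'a': 13, 'j': 1, 'p': 8, 't': 14}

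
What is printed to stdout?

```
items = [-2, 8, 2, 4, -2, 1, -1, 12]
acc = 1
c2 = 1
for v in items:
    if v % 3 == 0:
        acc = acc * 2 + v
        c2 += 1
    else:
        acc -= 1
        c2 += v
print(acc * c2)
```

0

v=-2: not %3==0, acc = 1-1 = 0; c2=-1
v=8: not %3==0, acc = 0-1 = -1; c2=7
v=2: not %3==0, acc = (-1)-1 = -2; c2=9
v=4: not %3==0, acc = (-2)-1 = -3; c2=13
v=-2: not %3==0, acc = (-3)-1 = -4; c2=11
v=1: not %3==0, acc = (-4)-1 = -5; c2=12
v=-1: not %3==0, acc = (-5)-1 = -6; c2=11
v=12: %3==0, acc = (-6)*2+12 = 0; c2=12
acc*c2 = 0*12 = 0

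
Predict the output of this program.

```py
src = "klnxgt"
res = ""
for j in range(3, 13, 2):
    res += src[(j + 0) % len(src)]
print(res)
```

j=3: add src[3]='x' → 'x'
j=5: add src[5]='t' → 'xt'
j=7: add src[1]='l' → 'xtl'
j=9: add src[3]='x' → 'xtlx'
j=11: add src[5]='t' → 'xtlxt'

xtlxt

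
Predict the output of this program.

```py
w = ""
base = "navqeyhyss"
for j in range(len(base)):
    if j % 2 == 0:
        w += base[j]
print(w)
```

j=0: add 'n' → 'n'
j=1: skip
j=2: add 'v' → 'nv'
j=3: skip
j=4: add 'e' → 'nve'
j=5: skip
j=6: add 'h' → 'nveh'
j=7: skip
j=8: add 's' → 'nvehs'
j=9: skip

nvehs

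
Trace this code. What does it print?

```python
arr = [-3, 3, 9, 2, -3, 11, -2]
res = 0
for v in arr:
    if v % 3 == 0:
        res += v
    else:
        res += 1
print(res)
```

v=-3: %3==0, res = 0+(-3) = -3
v=3: %3==0, res = (-3)+3 = 0
v=9: %3==0, res = 0+9 = 9
v=2: not %3==0, res = 9+1 = 10
v=-3: %3==0, res = 10+(-3) = 7
v=11: not %3==0, res = 7+1 = 8
v=-2: not %3==0, res = 8+1 = 9

9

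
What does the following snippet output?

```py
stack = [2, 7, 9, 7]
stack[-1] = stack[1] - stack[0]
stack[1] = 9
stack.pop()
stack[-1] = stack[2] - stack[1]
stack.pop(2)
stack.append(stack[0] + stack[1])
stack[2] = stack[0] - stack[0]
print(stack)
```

[2, 9, 0]

stack[-1] = stack[1]-stack[0] = 7-2 = 5 → [2, 7, 9, 5]
stack[1] = 9 → [2, 9, 9, 5]
pop() removes 5 → [2, 9, 9]
stack[-1] = stack[2]-stack[1] = 9-9 = 0 → [2, 9, 0]
pop(2) removes 0 → [2, 9]
append stack[0]+stack[1] = 2+9 = 11 → [2, 9, 11]
stack[2] = stack[0]-stack[0] = 2-2 = 0 → [2, 9, 0]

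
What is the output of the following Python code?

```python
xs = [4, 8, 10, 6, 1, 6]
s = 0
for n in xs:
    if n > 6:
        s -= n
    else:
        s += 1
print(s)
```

-14

n=4: not >6, s = 0+1 = 1
n=8: >6, s = 1-8 = -7
n=10: >6, s = (-7)-10 = -17
n=6: not >6, s = (-17)+1 = -16
n=1: not >6, s = (-16)+1 = -15
n=6: not >6, s = (-15)+1 = -14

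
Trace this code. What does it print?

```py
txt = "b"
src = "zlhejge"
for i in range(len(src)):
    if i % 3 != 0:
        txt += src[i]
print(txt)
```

i=0: skip
i=1: add 'l' → 'bl'
i=2: add 'h' → 'blh'
i=3: skip
i=4: add 'j' → 'blhj'
i=5: add 'g' → 'blhjg'
i=6: skip

blhjg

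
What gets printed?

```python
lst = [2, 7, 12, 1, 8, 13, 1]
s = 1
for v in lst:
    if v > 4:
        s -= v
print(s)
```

-39

v=2: not >4
v=7: >4, s = 1-7 = -6
v=12: >4, s = (-6)-12 = -18
v=1: not >4
v=8: >4, s = (-18)-8 = -26
v=13: >4, s = (-26)-13 = -39
v=1: not >4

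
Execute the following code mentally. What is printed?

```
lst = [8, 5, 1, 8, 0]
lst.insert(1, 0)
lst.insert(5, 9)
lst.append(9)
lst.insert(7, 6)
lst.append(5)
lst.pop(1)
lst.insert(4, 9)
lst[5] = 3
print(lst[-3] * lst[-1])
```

30

insert 0 at 1 → [8, 0, 5, 1, 8, 0]
insert 9 at 5 → [8, 0, 5, 1, 8, 9, 0]
append 9 → [8, 0, 5, 1, 8, 9, 0, 9]
insert 6 at 7 → [8, 0, 5, 1, 8, 9, 0, 6, 9]
append 5 → [8, 0, 5, 1, 8, 9, 0, 6, 9, 5]
pop(1) removes 0 → [8, 5, 1, 8, 9, 0, 6, 9, 5]
insert 9 at 4 → [8, 5, 1, 8, 9, 9, 0, 6, 9, 5]
lst[5] = 3 → [8, 5, 1, 8, 9, 3, 0, 6, 9, 5]
lst[-3]*lst[-1] = 6*5 = 30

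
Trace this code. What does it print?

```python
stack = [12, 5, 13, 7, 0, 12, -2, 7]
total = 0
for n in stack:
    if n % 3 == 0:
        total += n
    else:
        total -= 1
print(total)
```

n=12: %3==0, total = 0+12 = 12
n=5: not %3==0, total = 12-1 = 11
n=13: not %3==0, total = 11-1 = 10
n=7: not %3==0, total = 10-1 = 9
n=0: %3==0, total = 9+0 = 9
n=12: %3==0, total = 9+12 = 21
n=-2: not %3==0, total = 21-1 = 20
n=7: not %3==0, total = 20-1 = 19

19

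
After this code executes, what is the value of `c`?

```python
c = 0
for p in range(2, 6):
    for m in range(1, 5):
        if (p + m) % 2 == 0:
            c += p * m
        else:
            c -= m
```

48

p=2,m=1: odd sum, c = 0-1 = -1
p=2,m=2: even sum, c = (-1)+4 = 3
p=2,m=3: odd sum, c = 3-3 = 0
p=2,m=4: even sum, c = 0+8 = 8
p=3,m=1: even sum, c = 8+3 = 11
p=3,m=2: odd sum, c = 11-2 = 9
p=3,m=3: even sum, c = 9+9 = 18
p=3,m=4: odd sum, c = 18-4 = 14
p=4,m=1: odd sum, c = 14-1 = 13
p=4,m=2: even sum, c = 13+8 = 21
p=4,m=3: odd sum, c = 21-3 = 18
p=4,m=4: even sum, c = 18+16 = 34
p=5,m=1: even sum, c = 34+5 = 39
p=5,m=2: odd sum, c = 39-2 = 37
p=5,m=3: even sum, c = 37+15 = 52
p=5,m=4: odd sum, c = 52-4 = 48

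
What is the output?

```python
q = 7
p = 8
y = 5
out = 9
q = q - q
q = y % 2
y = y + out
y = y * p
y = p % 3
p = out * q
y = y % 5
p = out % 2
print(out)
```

q = 7-7 = 0
q = 5%2 = 1
y = 5+9 = 14
y = 14*8 = 112
y = 8%3 = 2
p = 9*1 = 9
y = 2%5 = 2
p = 9%2 = 1

9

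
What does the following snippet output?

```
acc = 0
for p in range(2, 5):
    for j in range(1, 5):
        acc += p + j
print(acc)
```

66

p=2,j=1: acc = 0+3 = 3
p=2,j=2: acc = 3+4 = 7
p=2,j=3: acc = 7+5 = 12
p=2,j=4: acc = 12+6 = 18
p=3,j=1: acc = 18+4 = 22
p=3,j=2: acc = 22+5 = 27
p=3,j=3: acc = 27+6 = 33
p=3,j=4: acc = 33+7 = 40
p=4,j=1: acc = 40+5 = 45
p=4,j=2: acc = 45+6 = 51
p=4,j=3: acc = 51+7 = 58
p=4,j=4: acc = 58+8 = 66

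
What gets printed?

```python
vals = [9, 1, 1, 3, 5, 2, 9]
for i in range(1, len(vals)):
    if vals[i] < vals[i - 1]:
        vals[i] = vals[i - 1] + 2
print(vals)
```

i=1: 1<9, vals[1] = 9+2 = 11 → [9, 11, 1, 3, 5, 2, 9]
i=2: 1<11, vals[2] = 11+2 = 13 → [9, 11, 13, 3, 5, 2, 9]
i=3: 3<13, vals[3] = 13+2 = 15 → [9, 11, 13, 15, 5, 2, 9]
i=4: 5<15, vals[4] = 15+2 = 17 → [9, 11, 13, 15, 17, 2, 9]
i=5: 2<17, vals[5] = 17+2 = 19 → [9, 11, 13, 15, 17, 19, 9]
i=6: 9<19, vals[6] = 19+2 = 21 → [9, 11, 13, 15, 17, 19, 21]

[9, 11, 13, 15, 17, 19, 21]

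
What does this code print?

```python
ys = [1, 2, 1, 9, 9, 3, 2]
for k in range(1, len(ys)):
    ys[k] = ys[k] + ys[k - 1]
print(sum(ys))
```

k=1: ys[1] = 2+1 = 3 → [1, 3, 1, 9, 9, 3, 2]
k=2: ys[2] = 1+3 = 4 → [1, 3, 4, 9, 9, 3, 2]
k=3: ys[3] = 9+4 = 13 → [1, 3, 4, 13, 9, 3, 2]
k=4: ys[4] = 9+13 = 22 → [1, 3, 4, 13, 22, 3, 2]
k=5: ys[5] = 3+22 = 25 → [1, 3, 4, 13, 22, 25, 2]
k=6: ys[6] = 2+25 = 27 → [1, 3, 4, 13, 22, 25, 27]
sum = 95

95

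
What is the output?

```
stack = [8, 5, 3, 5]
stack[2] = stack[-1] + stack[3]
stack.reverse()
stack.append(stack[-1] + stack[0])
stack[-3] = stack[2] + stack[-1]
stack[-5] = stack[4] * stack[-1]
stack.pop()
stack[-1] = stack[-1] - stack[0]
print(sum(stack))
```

36

stack[2] = stack[-1]+stack[3] = 5+5 = 10 → [8, 5, 10, 5]
reverse → [5, 10, 5, 8]
append stack[-1]+stack[0] = 8+5 = 13 → [5, 10, 5, 8, 13]
stack[-3] = stack[2]+stack[-1] = 5+13 = 18 → [5, 10, 18, 8, 13]
stack[-5] = stack[4]*stack[-1] = 13*13 = 169 → [169, 10, 18, 8, 13]
pop() removes 13 → [169, 10, 18, 8]
stack[-1] = stack[-1]-stack[0] = 8-169 = -161 → [169, 10, 18, -161]
sum = 36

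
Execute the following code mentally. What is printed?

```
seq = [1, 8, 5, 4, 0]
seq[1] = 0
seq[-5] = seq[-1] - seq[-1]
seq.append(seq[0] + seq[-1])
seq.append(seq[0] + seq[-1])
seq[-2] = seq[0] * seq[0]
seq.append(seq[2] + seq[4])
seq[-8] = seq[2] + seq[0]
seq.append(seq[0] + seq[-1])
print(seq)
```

seq[1] = 0 → [1, 0, 5, 4, 0]
seq[-5] = seq[-1]-seq[-1] = 0-0 = 0 → [0, 0, 5, 4, 0]
append seq[0]+seq[-1] = 0+0 = 0 → [0, 0, 5, 4, 0, 0]
append seq[0]+seq[-1] = 0+0 = 0 → [0, 0, 5, 4, 0, 0, 0]
seq[-2] = seq[0]*seq[0] = 0*0 = 0 → [0, 0, 5, 4, 0, 0, 0]
append seq[2]+seq[4] = 5+0 = 5 → [0, 0, 5, 4, 0, 0, 0, 5]
seq[-8] = seq[2]+seq[0] = 5+0 = 5 → [5, 0, 5, 4, 0, 0, 0, 5]
append seq[0]+seq[-1] = 5+5 = 10 → [5, 0, 5, 4, 0, 0, 0, 5, 10]

[5, 0, 5, 4, 0, 0, 0, 5, 10]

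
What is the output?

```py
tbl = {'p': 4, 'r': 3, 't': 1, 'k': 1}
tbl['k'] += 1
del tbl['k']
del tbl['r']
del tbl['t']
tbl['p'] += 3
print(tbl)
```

tbl['k'] = 1+1 = 2 → {'p': 4, 'r': 3, 't': 1, 'k': 2}
del 'k' → {'p': 4, 'r': 3, 't': 1}
del 'r' → {'p': 4, 't': 1}
del 't' → {'p': 4}
tbl['p'] = 4+3 = 7 → {'p': 7}

{'p': 7}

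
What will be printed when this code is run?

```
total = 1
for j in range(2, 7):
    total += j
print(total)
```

j=2: total = 1+2 = 3
j=3: total = 3+3 = 6
j=4: total = 6+4 = 10
j=5: total = 10+5 = 15
j=6: total = 15+6 = 21

21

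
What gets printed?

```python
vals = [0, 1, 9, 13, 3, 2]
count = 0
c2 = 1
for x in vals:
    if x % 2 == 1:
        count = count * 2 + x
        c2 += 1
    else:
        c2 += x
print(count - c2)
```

66

x=0: not odd; c2=1
x=1: odd, count = 0*2+1 = 1; c2=2
x=9: odd, count = 1*2+9 = 11; c2=3
x=13: odd, count = 11*2+13 = 35; c2=4
x=3: odd, count = 35*2+3 = 73; c2=5
x=2: not odd; c2=7
count-c2 = 73-7 = 66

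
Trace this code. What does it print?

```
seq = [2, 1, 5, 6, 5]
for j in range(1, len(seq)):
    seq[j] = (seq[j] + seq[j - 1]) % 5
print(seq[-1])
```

4

j=1: seq[1] = (1+2)%5 = 3 → [2, 3, 5, 6, 5]
j=2: seq[2] = (5+3)%5 = 3 → [2, 3, 3, 6, 5]
j=3: seq[3] = (6+3)%5 = 4 → [2, 3, 3, 4, 5]
j=4: seq[4] = (5+4)%5 = 4 → [2, 3, 3, 4, 4]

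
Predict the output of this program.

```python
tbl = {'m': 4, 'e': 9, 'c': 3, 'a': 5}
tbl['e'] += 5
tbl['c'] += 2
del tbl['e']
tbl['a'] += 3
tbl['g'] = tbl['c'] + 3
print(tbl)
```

tbl['e'] = 9+5 = 14 → {'m': 4, 'e': 14, 'c': 3, 'a': 5}
tbl['c'] = 3+2 = 5 → {'m': 4, 'e': 14, 'c': 5, 'a': 5}
del 'e' → {'m': 4, 'c': 5, 'a': 5}
tbl['a'] = 5+3 = 8 → {'m': 4, 'c': 5, 'a': 8}
tbl['g'] = tbl['c']+3 = 8 → {'m': 4, 'c': 5, 'a': 8, 'g': 8}

{'m': 4, 'c': 5, 'a': 8, 'g': 8}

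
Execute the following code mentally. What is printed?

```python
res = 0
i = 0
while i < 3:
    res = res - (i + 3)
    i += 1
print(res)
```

i=0: res = 0-3 = -3
i=1: res = (-3)-4 = -7
i=2: res = (-7)-5 = -12

-12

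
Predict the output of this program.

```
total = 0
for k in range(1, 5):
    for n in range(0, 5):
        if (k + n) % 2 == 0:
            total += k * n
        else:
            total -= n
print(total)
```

32

k=1,n=0: odd sum, total = 0-0 = 0
k=1,n=1: even sum, total = 0+1 = 1
k=1,n=2: odd sum, total = 1-2 = -1
k=1,n=3: even sum, total = (-1)+3 = 2
k=1,n=4: odd sum, total = 2-4 = -2
k=2,n=0: even sum, total = (-2)+0 = -2
k=2,n=1: odd sum, total = (-2)-1 = -3
k=2,n=2: even sum, total = (-3)+4 = 1
k=2,n=3: odd sum, total = 1-3 = -2
k=2,n=4: even sum, total = (-2)+8 = 6
k=3,n=0: odd sum, total = 6-0 = 6
k=3,n=1: even sum, total = 6+3 = 9
k=3,n=2: odd sum, total = 9-2 = 7
k=3,n=3: even sum, total = 7+9 = 16
k=3,n=4: odd sum, total = 16-4 = 12
k=4,n=0: even sum, total = 12+0 = 12
k=4,n=1: odd sum, total = 12-1 = 11
k=4,n=2: even sum, total = 11+8 = 19
k=4,n=3: odd sum, total = 19-3 = 16
k=4,n=4: even sum, total = 16+16 = 32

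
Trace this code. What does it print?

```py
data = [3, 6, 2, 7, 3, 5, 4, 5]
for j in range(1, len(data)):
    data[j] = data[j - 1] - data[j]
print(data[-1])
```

-29

j=1: data[1] = 3-6 = -3 → [3, -3, 2, 7, 3, 5, 4, 5]
j=2: data[2] = (-3)-2 = -5 → [3, -3, -5, 7, 3, 5, 4, 5]
j=3: data[3] = (-5)-7 = -12 → [3, -3, -5, -12, 3, 5, 4, 5]
j=4: data[4] = (-12)-3 = -15 → [3, -3, -5, -12, -15, 5, 4, 5]
j=5: data[5] = (-15)-5 = -20 → [3, -3, -5, -12, -15, -20, 4, 5]
j=6: data[6] = (-20)-4 = -24 → [3, -3, -5, -12, -15, -20, -24, 5]
j=7: data[7] = (-24)-5 = -29 → [3, -3, -5, -12, -15, -20, -24, -29]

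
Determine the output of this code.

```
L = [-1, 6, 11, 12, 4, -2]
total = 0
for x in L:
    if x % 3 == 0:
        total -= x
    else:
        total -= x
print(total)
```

x=-1: not %3==0, total = 0-(-1) = 1
x=6: %3==0, total = 1-6 = -5
x=11: not %3==0, total = (-5)-11 = -16
x=12: %3==0, total = (-16)-12 = -28
x=4: not %3==0, total = (-28)-4 = -32
x=-2: not %3==0, total = (-32)-(-2) = -30

-30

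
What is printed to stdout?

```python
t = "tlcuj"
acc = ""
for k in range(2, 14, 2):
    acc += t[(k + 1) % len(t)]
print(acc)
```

utcjlu

k=2: add t[3]='u' → 'u'
k=4: add t[0]='t' → 'ut'
k=6: add t[2]='c' → 'utc'
k=8: add t[4]='j' → 'utcj'
k=10: add t[1]='l' → 'utcjl'
k=12: add t[3]='u' → 'utcjlu'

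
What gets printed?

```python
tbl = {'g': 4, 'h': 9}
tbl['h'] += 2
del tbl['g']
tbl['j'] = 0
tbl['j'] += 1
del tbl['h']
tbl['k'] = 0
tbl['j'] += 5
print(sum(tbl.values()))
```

tbl['h'] = 9+2 = 11 → {'g': 4, 'h': 11}
del 'g' → {'h': 11}
tbl['j'] = 0 → {'h': 11, 'j': 0}
tbl['j'] = 0+1 = 1 → {'h': 11, 'j': 1}
del 'h' → {'j': 1}
tbl['k'] = 0 → {'j': 1, 'k': 0}
tbl['j'] = 1+5 = 6 → {'j': 6, 'k': 0}
sum of values = 6

6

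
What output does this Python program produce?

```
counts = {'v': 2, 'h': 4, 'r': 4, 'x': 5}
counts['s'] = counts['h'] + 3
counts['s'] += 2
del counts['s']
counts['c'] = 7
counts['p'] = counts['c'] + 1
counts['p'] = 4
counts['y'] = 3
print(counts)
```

counts['s'] = counts['h']+3 = 7 → {'v': 2, 'h': 4, 'r': 4, 'x': 5, 's': 7}
counts['s'] = 7+2 = 9 → {'v': 2, 'h': 4, 'r': 4, 'x': 5, 's': 9}
del 's' → {'v': 2, 'h': 4, 'r': 4, 'x': 5}
counts['c'] = 7 → {'v': 2, 'h': 4, 'r': 4, 'x': 5, 'c': 7}
counts['p'] = counts['c']+1 = 8 → {'v': 2, 'h': 4, 'r': 4, 'x': 5, 'c': 7, 'p': 8}
counts['p'] = 4 → {'v': 2, 'h': 4, 'r': 4, 'x': 5, 'c': 7, 'p': 4}
counts['y'] = 3 → {'v': 2, 'h': 4, 'r': 4, 'x': 5, 'c': 7, 'p': 4, 'y': 3}

{'v': 2, 'h': 4, 'r': 4, 'x': 5, 'c': 7, 'p': 4, 'y': 3}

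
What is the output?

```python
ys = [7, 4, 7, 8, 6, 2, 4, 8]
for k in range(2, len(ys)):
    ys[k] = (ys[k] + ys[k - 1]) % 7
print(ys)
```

[7, 4, 4, 5, 4, 6, 3, 4]

k=2: ys[2] = (7+4)%7 = 4 → [7, 4, 4, 8, 6, 2, 4, 8]
k=3: ys[3] = (8+4)%7 = 5 → [7, 4, 4, 5, 6, 2, 4, 8]
k=4: ys[4] = (6+5)%7 = 4 → [7, 4, 4, 5, 4, 2, 4, 8]
k=5: ys[5] = (2+4)%7 = 6 → [7, 4, 4, 5, 4, 6, 4, 8]
k=6: ys[6] = (4+6)%7 = 3 → [7, 4, 4, 5, 4, 6, 3, 8]
k=7: ys[7] = (8+3)%7 = 4 → [7, 4, 4, 5, 4, 6, 3, 4]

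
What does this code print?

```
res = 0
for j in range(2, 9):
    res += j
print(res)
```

35

j=2: res = 0+2 = 2
j=3: res = 2+3 = 5
j=4: res = 5+4 = 9
j=5: res = 9+5 = 14
j=6: res = 14+6 = 20
j=7: res = 20+7 = 27
j=8: res = 27+8 = 35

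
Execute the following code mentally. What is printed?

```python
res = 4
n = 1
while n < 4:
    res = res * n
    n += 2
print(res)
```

n=1: res = 4*1 = 4
n=3: res = 4*3 = 12

12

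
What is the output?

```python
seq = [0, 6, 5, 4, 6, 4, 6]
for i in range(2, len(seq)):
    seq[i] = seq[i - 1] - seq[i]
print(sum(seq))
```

i=2: seq[2] = 6-5 = 1 → [0, 6, 1, 4, 6, 4, 6]
i=3: seq[3] = 1-4 = -3 → [0, 6, 1, -3, 6, 4, 6]
i=4: seq[4] = (-3)-6 = -9 → [0, 6, 1, -3, -9, 4, 6]
i=5: seq[5] = (-9)-4 = -13 → [0, 6, 1, -3, -9, -13, 6]
i=6: seq[6] = (-13)-6 = -19 → [0, 6, 1, -3, -9, -13, -19]
sum = -37

-37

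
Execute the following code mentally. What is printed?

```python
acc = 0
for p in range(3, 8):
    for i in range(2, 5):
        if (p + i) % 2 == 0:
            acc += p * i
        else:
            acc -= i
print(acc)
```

p=3,i=2: odd sum, acc = 0-2 = -2
p=3,i=3: even sum, acc = (-2)+9 = 7
p=3,i=4: odd sum, acc = 7-4 = 3
p=4,i=2: even sum, acc = 3+8 = 11
p=4,i=3: odd sum, acc = 11-3 = 8
p=4,i=4: even sum, acc = 8+16 = 24
p=5,i=2: odd sum, acc = 24-2 = 22
p=5,i=3: even sum, acc = 22+15 = 37
p=5,i=4: odd sum, acc = 37-4 = 33
p=6,i=2: even sum, acc = 33+12 = 45
p=6,i=3: odd sum, acc = 45-3 = 42
p=6,i=4: even sum, acc = 42+24 = 66
p=7,i=2: odd sum, acc = 66-2 = 64
p=7,i=3: even sum, acc = 64+21 = 85
p=7,i=4: odd sum, acc = 85-4 = 81

81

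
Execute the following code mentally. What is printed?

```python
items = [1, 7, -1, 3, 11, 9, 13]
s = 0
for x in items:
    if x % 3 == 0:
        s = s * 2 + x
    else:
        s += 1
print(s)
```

x=1: not %3==0, s = 0+1 = 1
x=7: not %3==0, s = 1+1 = 2
x=-1: not %3==0, s = 2+1 = 3
x=3: %3==0, s = 3*2+3 = 9
x=11: not %3==0, s = 9+1 = 10
x=9: %3==0, s = 10*2+9 = 29
x=13: not %3==0, s = 29+1 = 30

30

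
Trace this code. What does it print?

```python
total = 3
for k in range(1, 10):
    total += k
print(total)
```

48

k=1: total = 3+1 = 4
k=2: total = 4+2 = 6
k=3: total = 6+3 = 9
k=4: total = 9+4 = 13
k=5: total = 13+5 = 18
k=6: total = 18+6 = 24
k=7: total = 24+7 = 31
k=8: total = 31+8 = 39
k=9: total = 39+9 = 48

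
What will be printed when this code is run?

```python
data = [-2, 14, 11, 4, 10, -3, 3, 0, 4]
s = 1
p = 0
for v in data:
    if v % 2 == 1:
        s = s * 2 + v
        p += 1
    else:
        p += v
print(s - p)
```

16

v=-2: not odd; p=-2
v=14: not odd; p=12
v=11: odd, s = 1*2+11 = 13; p=13
v=4: not odd; p=17
v=10: not odd; p=27
v=-3: odd, s = 13*2+(-3) = 23; p=28
v=3: odd, s = 23*2+3 = 49; p=29
v=0: not odd; p=29
v=4: not odd; p=33
s-p = 49-33 = 16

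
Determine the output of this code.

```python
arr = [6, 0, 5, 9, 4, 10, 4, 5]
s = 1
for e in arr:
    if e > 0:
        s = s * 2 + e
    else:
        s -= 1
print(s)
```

837

e=6: >0, s = 1*2+6 = 8
e=0: not >0, s = 8-1 = 7
e=5: >0, s = 7*2+5 = 19
e=9: >0, s = 19*2+9 = 47
e=4: >0, s = 47*2+4 = 98
e=10: >0, s = 98*2+10 = 206
e=4: >0, s = 206*2+4 = 416
e=5: >0, s = 416*2+5 = 837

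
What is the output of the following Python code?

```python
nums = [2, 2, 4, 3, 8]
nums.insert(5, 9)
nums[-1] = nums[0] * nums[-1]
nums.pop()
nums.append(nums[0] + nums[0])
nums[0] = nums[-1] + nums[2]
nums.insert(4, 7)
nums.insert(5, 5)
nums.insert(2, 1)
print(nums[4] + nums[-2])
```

11

insert 9 at 5 → [2, 2, 4, 3, 8, 9]
nums[-1] = nums[0]*nums[-1] = 2*9 = 18 → [2, 2, 4, 3, 8, 18]
pop() removes 18 → [2, 2, 4, 3, 8]
append nums[0]+nums[0] = 2+2 = 4 → [2, 2, 4, 3, 8, 4]
nums[0] = nums[-1]+nums[2] = 4+4 = 8 → [8, 2, 4, 3, 8, 4]
insert 7 at 4 → [8, 2, 4, 3, 7, 8, 4]
insert 5 at 5 → [8, 2, 4, 3, 7, 5, 8, 4]
insert 1 at 2 → [8, 2, 1, 4, 3, 7, 5, 8, 4]
nums[4]+nums[-2] = 3+8 = 11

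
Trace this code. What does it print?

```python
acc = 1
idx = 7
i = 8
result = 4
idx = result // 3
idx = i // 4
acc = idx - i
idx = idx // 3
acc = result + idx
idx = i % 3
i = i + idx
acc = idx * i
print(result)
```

4

idx = 4//3 = 1
idx = 8//4 = 2
acc = 2-8 = -6
idx = 2//3 = 0
acc = 4+0 = 4
idx = 8%3 = 2
i = 8+2 = 10
acc = 2*10 = 20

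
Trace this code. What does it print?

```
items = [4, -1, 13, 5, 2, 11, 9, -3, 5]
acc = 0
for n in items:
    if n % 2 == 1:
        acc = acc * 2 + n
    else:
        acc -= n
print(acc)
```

11

n=4: not odd, acc = 0-4 = -4
n=-1: odd, acc = (-4)*2+(-1) = -9
n=13: odd, acc = (-9)*2+13 = -5
n=5: odd, acc = (-5)*2+5 = -5
n=2: not odd, acc = (-5)-2 = -7
n=11: odd, acc = (-7)*2+11 = -3
n=9: odd, acc = (-3)*2+9 = 3
n=-3: odd, acc = 3*2+(-3) = 3
n=5: odd, acc = 3*2+5 = 11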